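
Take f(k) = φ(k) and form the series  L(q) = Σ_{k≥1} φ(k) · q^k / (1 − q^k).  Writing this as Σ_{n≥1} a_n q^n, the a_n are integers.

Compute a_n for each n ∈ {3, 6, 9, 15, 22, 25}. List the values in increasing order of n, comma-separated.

q^3  k|3↦φ(k): 1:1 3:2  a_3=3
q^6  k|6↦φ(k): 6:2 3:2 2:1 1:1  a_6=6
q^9  k|9↦φ(k): 9:6 3:2 1:1  a_9=9
d|15:{1,3,5,15}  Σφ=1+2+4+8=15
d|22:{1,2,11,22}  Σφ=1+1+10+10=22
n=25: 25·1 5·5 1·25  φ→[20+4+1]=25

3, 6, 9, 15, 22, 25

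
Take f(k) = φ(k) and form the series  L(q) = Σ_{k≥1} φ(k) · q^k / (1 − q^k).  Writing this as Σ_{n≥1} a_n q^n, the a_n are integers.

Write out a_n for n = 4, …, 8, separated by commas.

n=4: 1·4 2·2 4·1  φ→[1+1+2]=4
[q^5] φ(1)=1,φ(5)=4 ⇒ 5
d|6:{6,3,2,1}  Σφ=2+2+1+1=6
q^7  k|7↦φ(k): 7:6 1:1  a_7=7
d|8:{1,2,4,8}  Σφ=1+1+2+4=8

4, 5, 6, 7, 8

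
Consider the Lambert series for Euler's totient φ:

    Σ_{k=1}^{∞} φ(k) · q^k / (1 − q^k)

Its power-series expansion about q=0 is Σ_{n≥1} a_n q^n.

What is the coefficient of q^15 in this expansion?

q^15  k|15↦φ(k): 15:8 5:4 3:2 1:1  a_15=15

a_15 = 15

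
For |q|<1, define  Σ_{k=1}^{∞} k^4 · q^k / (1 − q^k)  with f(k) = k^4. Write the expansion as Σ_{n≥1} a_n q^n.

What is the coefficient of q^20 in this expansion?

a_20 = 170898

q^20  k|20↦f(k): 20:160000 10:10000 5:625 4:256 2:16 1:1  a_20=170898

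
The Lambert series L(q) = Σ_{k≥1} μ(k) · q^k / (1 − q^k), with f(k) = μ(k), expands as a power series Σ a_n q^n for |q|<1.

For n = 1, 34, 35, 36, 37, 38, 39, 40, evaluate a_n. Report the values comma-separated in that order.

1, 0, 0, 0, 0, 0, 0, 0

[q^1] μ(1)=1 ⇒ 1
[q^34] μ(1)=1,μ(2)=-1,μ(17)=-1,μ(34)=1 ⇒ 0
n=35: 35·1 7·5 5·7 1·35  μ→[1+(-1)+(-1)+1]=0
n=36: 36·1 18·2 12·3 9·4 6·6 4·9 3·12 2·18 1·36  μ→[0+0+0+0+1+0+(-1)+(-1)+1]=0
q^37  k|37↦μ(k): 1:1 37:-1  a_37=0
[q^38] μ(38)=1,μ(19)=-1,μ(2)=-1,μ(1)=1 ⇒ 0
[q^39] μ(1)=1,μ(3)=-1,μ(13)=-1,μ(39)=1 ⇒ 0
[q^40] μ(1)=1,μ(2)=-1,μ(4)=0,μ(5)=-1,μ(8)=0,μ(10)=1,μ(20)=0,μ(40)=0 ⇒ 0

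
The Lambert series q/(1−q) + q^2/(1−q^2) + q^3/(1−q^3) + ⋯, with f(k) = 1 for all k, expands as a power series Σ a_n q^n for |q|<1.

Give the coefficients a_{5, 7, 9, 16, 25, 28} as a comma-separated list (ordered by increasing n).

n=5: 5·1 1·5  f→[1+1]=2
[q^7] f(7)=1,f(1)=1 ⇒ 2
q^9  k|9↦f(k): 9:1 3:1 1:1  a_9=3
d|16:{1,2,4,8,16}  Σf=1+1+1+1+1=5
[q^25] f(1)=1,f(5)=1,f(25)=1 ⇒ 3
d|28:{28,14,7,4,2,1}  Σf=1+1+1+1+1+1=6

2, 2, 3, 5, 3, 6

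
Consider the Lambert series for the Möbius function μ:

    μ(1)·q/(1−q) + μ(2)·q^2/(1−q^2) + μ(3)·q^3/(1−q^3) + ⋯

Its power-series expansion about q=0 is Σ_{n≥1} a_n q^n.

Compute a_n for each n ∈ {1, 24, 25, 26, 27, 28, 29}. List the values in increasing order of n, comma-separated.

1, 0, 0, 0, 0, 0, 0

n=1: 1·1  μ→[1]=1
q^24  k|24↦μ(k): 1:1 2:-1 3:-1 4:0 6:1 8:0 12:0 24:0  a_24=0
q^25  k|25↦μ(k): 25:0 5:-1 1:1  a_25=0
d|26:{26,13,2,1}  Σμ=1+(-1)+(-1)+1=0
d|27:{27,9,3,1}  Σμ=0+0+(-1)+1=0
q^28  k|28↦μ(k): 28:0 14:1 7:-1 4:0 2:-1 1:1  a_28=0
q^29  k|29↦μ(k): 1:1 29:-1  a_29=0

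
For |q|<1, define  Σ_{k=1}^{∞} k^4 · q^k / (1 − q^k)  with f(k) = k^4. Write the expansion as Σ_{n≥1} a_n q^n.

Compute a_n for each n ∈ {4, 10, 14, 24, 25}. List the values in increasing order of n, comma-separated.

273, 10642, 40834, 358258, 391251

n=4: 4·1 2·2 1·4  f→[256+16+1]=273
n=10: 1·10 2·5 5·2 10·1  f→[1+16+625+10000]=10642
n=14: 14·1 7·2 2·7 1·14  f→[38416+2401+16+1]=40834
n=24: 24·1 12·2 8·3 6·4 4·6 3·8 2·12 1·24  f→[331776+20736+4096+1296+256+81+16+1]=358258
n=25: 1·25 5·5 25·1  f→[1+625+390625]=391251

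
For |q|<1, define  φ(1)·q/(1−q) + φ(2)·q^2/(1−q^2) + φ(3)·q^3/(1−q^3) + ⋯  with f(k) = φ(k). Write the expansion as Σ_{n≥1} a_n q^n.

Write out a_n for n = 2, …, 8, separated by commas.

d|2:{1,2}  Σφ=1+1=2
n=3: 3·1 1·3  φ→[2+1]=3
d|4:{1,2,4}  Σφ=1+1+2=4
q^5  k|5↦φ(k): 1:1 5:4  a_5=5
n=6: 1·6 2·3 3·2 6·1  φ→[1+1+2+2]=6
d|7:{7,1}  Σφ=6+1=7
d|8:{8,4,2,1}  Σφ=4+2+1+1=8

2, 3, 4, 5, 6, 7, 8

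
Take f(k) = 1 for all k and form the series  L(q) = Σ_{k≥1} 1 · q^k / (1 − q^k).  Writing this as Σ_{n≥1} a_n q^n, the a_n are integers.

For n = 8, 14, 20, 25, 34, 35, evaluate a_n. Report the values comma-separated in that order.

4, 4, 6, 3, 4, 4

d|8:{8,4,2,1}  Σf=1+1+1+1=4
q^14  k|14↦f(k): 1:1 2:1 7:1 14:1  a_14=4
q^20  k|20↦f(k): 1:1 2:1 4:1 5:1 10:1 20:1  a_20=6
q^25  k|25↦f(k): 1:1 5:1 25:1  a_25=3
n=34: 34·1 17·2 2·17 1·34  f→[1+1+1+1]=4
q^35  k|35↦f(k): 35:1 7:1 5:1 1:1  a_35=4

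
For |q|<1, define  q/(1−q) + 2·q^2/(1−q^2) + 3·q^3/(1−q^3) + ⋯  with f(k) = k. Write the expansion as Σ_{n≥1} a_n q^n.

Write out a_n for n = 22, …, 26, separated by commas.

36, 24, 60, 31, 42

n=22: 1·22 2·11 11·2 22·1  f→[1+2+11+22]=36
n=23: 23·1 1·23  f→[23+1]=24
d|24:{1,2,3,4,6,8,12,24}  Σf=1+2+3+4+6+8+12+24=60
d|25:{1,5,25}  Σf=1+5+25=31
[q^26] f(1)=1,f(2)=2,f(13)=13,f(26)=26 ⇒ 42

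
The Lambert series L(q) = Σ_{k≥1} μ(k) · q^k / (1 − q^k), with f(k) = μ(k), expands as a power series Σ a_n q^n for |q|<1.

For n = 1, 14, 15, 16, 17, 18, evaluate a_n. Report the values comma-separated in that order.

1, 0, 0, 0, 0, 0

q^1  k|1↦μ(k): 1:1  a_1=1
[q^14] μ(1)=1,μ(2)=-1,μ(7)=-1,μ(14)=1 ⇒ 0
d|15:{1,3,5,15}  Σμ=1+(-1)+(-1)+1=0
q^16  k|16↦μ(k): 16:0 8:0 4:0 2:-1 1:1  a_16=0
d|17:{1,17}  Σμ=1+(-1)=0
d|18:{18,9,6,3,2,1}  Σμ=0+0+1+(-1)+(-1)+1=0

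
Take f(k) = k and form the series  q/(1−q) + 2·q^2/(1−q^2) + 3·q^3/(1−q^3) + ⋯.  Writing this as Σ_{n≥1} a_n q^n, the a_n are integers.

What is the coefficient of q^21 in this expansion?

a_21 = 32

[q^21] f(1)=1,f(3)=3,f(7)=7,f(21)=21 ⇒ 32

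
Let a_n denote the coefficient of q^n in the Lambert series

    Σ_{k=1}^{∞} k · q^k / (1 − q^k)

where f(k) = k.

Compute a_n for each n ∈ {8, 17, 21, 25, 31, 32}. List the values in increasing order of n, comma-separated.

15, 18, 32, 31, 32, 63

n=8: 8·1 4·2 2·4 1·8  f→[8+4+2+1]=15
[q^17] f(17)=17,f(1)=1 ⇒ 18
q^21  k|21↦f(k): 21:21 7:7 3:3 1:1  a_21=32
d|25:{25,5,1}  Σf=25+5+1=31
n=31: 31·1 1·31  f→[31+1]=32
[q^32] f(32)=32,f(16)=16,f(8)=8,f(4)=4,f(2)=2,f(1)=1 ⇒ 63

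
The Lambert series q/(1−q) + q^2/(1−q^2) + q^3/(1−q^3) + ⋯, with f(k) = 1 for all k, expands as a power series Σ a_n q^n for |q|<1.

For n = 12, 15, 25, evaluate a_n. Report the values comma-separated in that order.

q^12  k|12↦f(k): 1:1 2:1 3:1 4:1 6:1 12:1  a_12=6
q^15  k|15↦f(k): 15:1 5:1 3:1 1:1  a_15=4
n=25: 1·25 5·5 25·1  f→[1+1+1]=3

6, 4, 3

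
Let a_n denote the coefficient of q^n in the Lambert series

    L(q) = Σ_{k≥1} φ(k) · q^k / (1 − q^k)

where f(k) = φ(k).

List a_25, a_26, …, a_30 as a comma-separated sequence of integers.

n=25: 25·1 5·5 1·25  φ→[20+4+1]=25
n=26: 1·26 2·13 13·2 26·1  φ→[1+1+12+12]=26
[q^27] φ(1)=1,φ(3)=2,φ(9)=6,φ(27)=18 ⇒ 27
q^28  k|28↦φ(k): 28:12 14:6 7:6 4:2 2:1 1:1  a_28=28
[q^29] φ(29)=28,φ(1)=1 ⇒ 29
n=30: 1·30 2·15 3·10 5·6 6·5 10·3 15·2 30·1  φ→[1+1+2+4+2+4+8+8]=30

25, 26, 27, 28, 29, 30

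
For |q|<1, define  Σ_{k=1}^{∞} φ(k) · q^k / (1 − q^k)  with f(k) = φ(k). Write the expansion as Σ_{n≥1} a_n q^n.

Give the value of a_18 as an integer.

d|18:{18,9,6,3,2,1}  Σφ=6+6+2+2+1+1=18

a_18 = 18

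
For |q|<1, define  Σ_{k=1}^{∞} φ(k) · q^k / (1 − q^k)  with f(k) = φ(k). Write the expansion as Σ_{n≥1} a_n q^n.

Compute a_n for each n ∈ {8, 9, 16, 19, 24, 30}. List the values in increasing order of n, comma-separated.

d|8:{1,2,4,8}  Σφ=1+1+2+4=8
d|9:{9,3,1}  Σφ=6+2+1=9
d|16:{1,2,4,8,16}  Σφ=1+1+2+4+8=16
d|19:{1,19}  Σφ=1+18=19
q^24  k|24↦φ(k): 24:8 12:4 8:4 6:2 4:2 3:2 2:1 1:1  a_24=24
[q^30] φ(1)=1,φ(2)=1,φ(3)=2,φ(5)=4,φ(6)=2,φ(10)=4,φ(15)=8,φ(30)=8 ⇒ 30

8, 9, 16, 19, 24, 30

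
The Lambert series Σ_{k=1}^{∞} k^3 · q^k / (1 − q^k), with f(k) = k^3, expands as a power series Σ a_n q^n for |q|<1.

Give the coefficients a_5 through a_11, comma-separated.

126, 252, 344, 585, 757, 1134, 1332

d|5:{1,5}  Σf=1+125=126
[q^6] f(1)=1,f(2)=8,f(3)=27,f(6)=216 ⇒ 252
d|7:{1,7}  Σf=1+343=344
n=8: 8·1 4·2 2·4 1·8  f→[512+64+8+1]=585
[q^9] f(1)=1,f(3)=27,f(9)=729 ⇒ 757
q^10  k|10↦f(k): 1:1 2:8 5:125 10:1000  a_10=1134
[q^11] f(11)=1331,f(1)=1 ⇒ 1332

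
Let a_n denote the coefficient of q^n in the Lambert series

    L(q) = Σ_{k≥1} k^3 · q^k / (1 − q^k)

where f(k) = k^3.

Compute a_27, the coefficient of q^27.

q^27  k|27↦f(k): 1:1 3:27 9:729 27:19683  a_27=20440

a_27 = 20440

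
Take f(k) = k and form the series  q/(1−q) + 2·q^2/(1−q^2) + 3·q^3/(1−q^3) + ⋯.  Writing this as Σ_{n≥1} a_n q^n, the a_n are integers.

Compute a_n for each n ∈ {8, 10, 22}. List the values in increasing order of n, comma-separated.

d|8:{8,4,2,1}  Σf=8+4+2+1=15
d|10:{10,5,2,1}  Σf=10+5+2+1=18
n=22: 1·22 2·11 11·2 22·1  f→[1+2+11+22]=36

15, 18, 36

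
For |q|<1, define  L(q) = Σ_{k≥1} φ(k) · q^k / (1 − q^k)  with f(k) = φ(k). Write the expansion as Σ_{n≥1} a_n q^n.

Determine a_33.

[q^33] φ(33)=20,φ(11)=10,φ(3)=2,φ(1)=1 ⇒ 33

a_33 = 33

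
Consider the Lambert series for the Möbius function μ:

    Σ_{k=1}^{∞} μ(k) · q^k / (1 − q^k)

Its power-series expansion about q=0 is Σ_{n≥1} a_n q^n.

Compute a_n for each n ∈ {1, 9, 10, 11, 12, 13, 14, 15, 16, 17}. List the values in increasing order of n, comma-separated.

q^1  k|1↦μ(k): 1:1  a_1=1
d|9:{9,3,1}  Σμ=0+(-1)+1=0
d|10:{10,5,2,1}  Σμ=1+(-1)+(-1)+1=0
n=11: 11·1 1·11  μ→[(-1)+1]=0
q^12  k|12↦μ(k): 12:0 6:1 4:0 3:-1 2:-1 1:1  a_12=0
n=13: 13·1 1·13  μ→[(-1)+1]=0
q^14  k|14↦μ(k): 1:1 2:-1 7:-1 14:1  a_14=0
[q^15] μ(15)=1,μ(5)=-1,μ(3)=-1,μ(1)=1 ⇒ 0
q^16  k|16↦μ(k): 16:0 8:0 4:0 2:-1 1:1  a_16=0
[q^17] μ(17)=-1,μ(1)=1 ⇒ 0

1, 0, 0, 0, 0, 0, 0, 0, 0, 0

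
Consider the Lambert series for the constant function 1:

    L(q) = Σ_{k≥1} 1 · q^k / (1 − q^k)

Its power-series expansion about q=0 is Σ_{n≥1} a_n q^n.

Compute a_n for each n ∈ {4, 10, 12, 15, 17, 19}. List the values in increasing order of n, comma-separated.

d|4:{1,2,4}  Σf=1+1+1=3
q^10  k|10↦f(k): 10:1 5:1 2:1 1:1  a_10=4
d|12:{12,6,4,3,2,1}  Σf=1+1+1+1+1+1=6
[q^15] f(15)=1,f(5)=1,f(3)=1,f(1)=1 ⇒ 4
n=17: 17·1 1·17  f→[1+1]=2
d|19:{19,1}  Σf=1+1=2

3, 4, 6, 4, 2, 2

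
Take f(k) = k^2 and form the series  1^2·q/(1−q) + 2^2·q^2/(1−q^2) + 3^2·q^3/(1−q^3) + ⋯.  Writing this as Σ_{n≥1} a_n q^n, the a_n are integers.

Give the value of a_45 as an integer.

d|45:{45,15,9,5,3,1}  Σf=2025+225+81+25+9+1=2366

a_45 = 2366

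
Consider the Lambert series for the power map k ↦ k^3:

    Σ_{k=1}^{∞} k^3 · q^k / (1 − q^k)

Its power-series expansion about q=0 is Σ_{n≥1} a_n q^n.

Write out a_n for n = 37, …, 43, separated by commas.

50654, 61740, 61544, 73710, 68922, 86688, 79508

q^37  k|37↦f(k): 1:1 37:50653  a_37=50654
q^38  k|38↦f(k): 1:1 2:8 19:6859 38:54872  a_38=61740
n=39: 39·1 13·3 3·13 1·39  f→[59319+2197+27+1]=61544
n=40: 40·1 20·2 10·4 8·5 5·8 4·10 2·20 1·40  f→[64000+8000+1000+512+125+64+8+1]=73710
n=41: 1·41 41·1  f→[1+68921]=68922
q^42  k|42↦f(k): 42:74088 21:9261 14:2744 7:343 6:216 3:27 2:8 1:1  a_42=86688
n=43: 43·1 1·43  f→[79507+1]=79508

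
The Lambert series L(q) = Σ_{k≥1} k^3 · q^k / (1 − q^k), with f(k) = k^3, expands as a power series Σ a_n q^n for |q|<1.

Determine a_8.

n=8: 8·1 4·2 2·4 1·8  f→[512+64+8+1]=585

a_8 = 585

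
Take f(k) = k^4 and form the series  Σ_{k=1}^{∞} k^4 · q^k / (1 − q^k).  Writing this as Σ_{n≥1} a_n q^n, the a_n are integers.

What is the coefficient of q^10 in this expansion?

[q^10] f(1)=1,f(2)=16,f(5)=625,f(10)=10000 ⇒ 10642

a_10 = 10642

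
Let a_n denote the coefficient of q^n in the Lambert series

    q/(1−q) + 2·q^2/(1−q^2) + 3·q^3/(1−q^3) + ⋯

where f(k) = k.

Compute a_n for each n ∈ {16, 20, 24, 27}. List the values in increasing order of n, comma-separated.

31, 42, 60, 40

d|16:{1,2,4,8,16}  Σf=1+2+4+8+16=31
n=20: 20·1 10·2 5·4 4·5 2·10 1·20  f→[20+10+5+4+2+1]=42
[q^24] f(1)=1,f(2)=2,f(3)=3,f(4)=4,f(6)=6,f(8)=8,f(12)=12,f(24)=24 ⇒ 60
d|27:{1,3,9,27}  Σf=1+3+9+27=40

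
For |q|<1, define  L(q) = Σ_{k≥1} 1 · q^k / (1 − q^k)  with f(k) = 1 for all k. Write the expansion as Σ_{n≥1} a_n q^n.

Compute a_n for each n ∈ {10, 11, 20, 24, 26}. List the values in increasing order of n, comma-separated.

4, 2, 6, 8, 4

[q^10] f(1)=1,f(2)=1,f(5)=1,f(10)=1 ⇒ 4
q^11  k|11↦f(k): 1:1 11:1  a_11=2
q^20  k|20↦f(k): 20:1 10:1 5:1 4:1 2:1 1:1  a_20=6
q^24  k|24↦f(k): 24:1 12:1 8:1 6:1 4:1 3:1 2:1 1:1  a_24=8
q^26  k|26↦f(k): 1:1 2:1 13:1 26:1  a_26=4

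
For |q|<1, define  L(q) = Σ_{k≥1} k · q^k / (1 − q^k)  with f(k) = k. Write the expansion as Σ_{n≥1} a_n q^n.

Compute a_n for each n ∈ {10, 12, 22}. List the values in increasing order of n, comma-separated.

[q^10] f(10)=10,f(5)=5,f(2)=2,f(1)=1 ⇒ 18
q^12  k|12↦f(k): 1:1 2:2 3:3 4:4 6:6 12:12  a_12=28
[q^22] f(1)=1,f(2)=2,f(11)=11,f(22)=22 ⇒ 36

18, 28, 36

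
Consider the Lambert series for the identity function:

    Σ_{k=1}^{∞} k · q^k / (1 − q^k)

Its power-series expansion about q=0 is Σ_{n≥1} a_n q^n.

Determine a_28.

q^28  k|28↦f(k): 28:28 14:14 7:7 4:4 2:2 1:1  a_28=56

a_28 = 56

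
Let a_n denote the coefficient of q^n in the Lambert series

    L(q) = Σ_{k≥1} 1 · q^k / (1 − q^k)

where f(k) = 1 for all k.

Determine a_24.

a_24 = 8

d|24:{1,2,3,4,6,8,12,24}  Σf=1+1+1+1+1+1+1+1=8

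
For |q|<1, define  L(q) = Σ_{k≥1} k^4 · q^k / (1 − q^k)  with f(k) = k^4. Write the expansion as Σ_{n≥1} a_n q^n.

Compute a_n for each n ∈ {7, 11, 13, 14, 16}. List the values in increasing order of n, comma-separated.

2402, 14642, 28562, 40834, 69905

d|7:{7,1}  Σf=2401+1=2402
n=11: 1·11 11·1  f→[1+14641]=14642
n=13: 1·13 13·1  f→[1+28561]=28562
d|14:{1,2,7,14}  Σf=1+16+2401+38416=40834
n=16: 1·16 2·8 4·4 8·2 16·1  f→[1+16+256+4096+65536]=69905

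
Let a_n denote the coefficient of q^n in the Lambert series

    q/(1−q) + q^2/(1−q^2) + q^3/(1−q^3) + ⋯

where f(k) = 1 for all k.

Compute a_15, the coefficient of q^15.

a_15 = 4

d|15:{15,5,3,1}  Σf=1+1+1+1=4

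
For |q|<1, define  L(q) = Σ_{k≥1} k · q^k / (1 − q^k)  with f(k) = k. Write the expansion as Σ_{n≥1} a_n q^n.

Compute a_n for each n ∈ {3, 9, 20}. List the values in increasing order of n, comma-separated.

4, 13, 42

[q^3] f(1)=1,f(3)=3 ⇒ 4
[q^9] f(1)=1,f(3)=3,f(9)=9 ⇒ 13
d|20:{20,10,5,4,2,1}  Σf=20+10+5+4+2+1=42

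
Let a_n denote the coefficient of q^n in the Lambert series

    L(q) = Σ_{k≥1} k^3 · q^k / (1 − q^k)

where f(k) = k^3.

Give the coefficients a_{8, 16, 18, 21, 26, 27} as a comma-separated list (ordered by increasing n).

[q^8] f(8)=512,f(4)=64,f(2)=8,f(1)=1 ⇒ 585
d|16:{16,8,4,2,1}  Σf=4096+512+64+8+1=4681
n=18: 18·1 9·2 6·3 3·6 2·9 1·18  f→[5832+729+216+27+8+1]=6813
[q^21] f(1)=1,f(3)=27,f(7)=343,f(21)=9261 ⇒ 9632
[q^26] f(26)=17576,f(13)=2197,f(2)=8,f(1)=1 ⇒ 19782
n=27: 1·27 3·9 9·3 27·1  f→[1+27+729+19683]=20440

585, 4681, 6813, 9632, 19782, 20440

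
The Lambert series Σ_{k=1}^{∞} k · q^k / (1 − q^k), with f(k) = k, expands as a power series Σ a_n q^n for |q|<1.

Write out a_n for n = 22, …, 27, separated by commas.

36, 24, 60, 31, 42, 40

n=22: 1·22 2·11 11·2 22·1  f→[1+2+11+22]=36
n=23: 23·1 1·23  f→[23+1]=24
q^24  k|24↦f(k): 24:24 12:12 8:8 6:6 4:4 3:3 2:2 1:1  a_24=60
d|25:{1,5,25}  Σf=1+5+25=31
d|26:{26,13,2,1}  Σf=26+13+2+1=42
d|27:{27,9,3,1}  Σf=27+9+3+1=40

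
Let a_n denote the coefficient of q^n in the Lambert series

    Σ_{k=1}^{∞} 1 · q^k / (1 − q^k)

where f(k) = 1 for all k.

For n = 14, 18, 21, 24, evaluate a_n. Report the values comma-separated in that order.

n=14: 1·14 2·7 7·2 14·1  f→[1+1+1+1]=4
q^18  k|18↦f(k): 18:1 9:1 6:1 3:1 2:1 1:1  a_18=6
q^21  k|21↦f(k): 1:1 3:1 7:1 21:1  a_21=4
q^24  k|24↦f(k): 24:1 12:1 8:1 6:1 4:1 3:1 2:1 1:1  a_24=8

4, 6, 4, 8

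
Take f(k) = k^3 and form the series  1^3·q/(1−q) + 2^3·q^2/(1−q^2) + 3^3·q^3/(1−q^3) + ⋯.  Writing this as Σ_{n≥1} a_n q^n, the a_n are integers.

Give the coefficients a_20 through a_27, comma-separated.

9198, 9632, 11988, 12168, 16380, 15751, 19782, 20440

q^20  k|20↦f(k): 1:1 2:8 4:64 5:125 10:1000 20:8000  a_20=9198
d|21:{21,7,3,1}  Σf=9261+343+27+1=9632
n=22: 1·22 2·11 11·2 22·1  f→[1+8+1331+10648]=11988
n=23: 23·1 1·23  f→[12167+1]=12168
q^24  k|24↦f(k): 1:1 2:8 3:27 4:64 6:216 8:512 12:1728 24:13824  a_24=16380
n=25: 25·1 5·5 1·25  f→[15625+125+1]=15751
n=26: 26·1 13·2 2·13 1·26  f→[17576+2197+8+1]=19782
n=27: 1·27 3·9 9·3 27·1  f→[1+27+729+19683]=20440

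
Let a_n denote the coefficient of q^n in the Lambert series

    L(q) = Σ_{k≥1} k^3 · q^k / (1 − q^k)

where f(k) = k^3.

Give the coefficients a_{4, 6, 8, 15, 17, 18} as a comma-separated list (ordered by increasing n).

73, 252, 585, 3528, 4914, 6813

d|4:{4,2,1}  Σf=64+8+1=73
n=6: 1·6 2·3 3·2 6·1  f→[1+8+27+216]=252
n=8: 8·1 4·2 2·4 1·8  f→[512+64+8+1]=585
[q^15] f(15)=3375,f(5)=125,f(3)=27,f(1)=1 ⇒ 3528
d|17:{17,1}  Σf=4913+1=4914
[q^18] f(1)=1,f(2)=8,f(3)=27,f(6)=216,f(9)=729,f(18)=5832 ⇒ 6813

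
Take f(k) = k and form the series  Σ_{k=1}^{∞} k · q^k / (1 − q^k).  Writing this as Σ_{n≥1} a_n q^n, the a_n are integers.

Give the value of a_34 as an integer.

[q^34] f(1)=1,f(2)=2,f(17)=17,f(34)=34 ⇒ 54

a_34 = 54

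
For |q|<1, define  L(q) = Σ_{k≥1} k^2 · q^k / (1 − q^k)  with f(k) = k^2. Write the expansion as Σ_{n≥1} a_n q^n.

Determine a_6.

a_6 = 50

[q^6] f(6)=36,f(3)=9,f(2)=4,f(1)=1 ⇒ 50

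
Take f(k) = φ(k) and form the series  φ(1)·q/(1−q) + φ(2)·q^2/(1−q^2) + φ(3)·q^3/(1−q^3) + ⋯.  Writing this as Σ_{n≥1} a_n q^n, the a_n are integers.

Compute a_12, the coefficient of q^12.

[q^12] φ(1)=1,φ(2)=1,φ(3)=2,φ(4)=2,φ(6)=2,φ(12)=4 ⇒ 12

a_12 = 12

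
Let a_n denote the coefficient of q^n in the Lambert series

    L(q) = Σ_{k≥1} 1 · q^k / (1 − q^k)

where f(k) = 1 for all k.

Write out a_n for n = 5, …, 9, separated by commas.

2, 4, 2, 4, 3

[q^5] f(5)=1,f(1)=1 ⇒ 2
d|6:{6,3,2,1}  Σf=1+1+1+1=4
q^7  k|7↦f(k): 7:1 1:1  a_7=2
q^8  k|8↦f(k): 1:1 2:1 4:1 8:1  a_8=4
n=9: 1·9 3·3 9·1  f→[1+1+1]=3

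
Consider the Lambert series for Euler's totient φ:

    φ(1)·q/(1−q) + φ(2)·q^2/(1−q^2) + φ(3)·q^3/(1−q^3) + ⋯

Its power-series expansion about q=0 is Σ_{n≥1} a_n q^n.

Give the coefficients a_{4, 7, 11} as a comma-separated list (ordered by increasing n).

q^4  k|4↦φ(k): 1:1 2:1 4:2  a_4=4
q^7  k|7↦φ(k): 1:1 7:6  a_7=7
n=11: 1·11 11·1  φ→[1+10]=11

4, 7, 11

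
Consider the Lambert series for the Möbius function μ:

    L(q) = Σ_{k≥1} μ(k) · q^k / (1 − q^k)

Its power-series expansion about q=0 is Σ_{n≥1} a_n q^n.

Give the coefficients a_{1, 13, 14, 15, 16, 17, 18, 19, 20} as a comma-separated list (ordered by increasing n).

1, 0, 0, 0, 0, 0, 0, 0, 0

[q^1] μ(1)=1 ⇒ 1
d|13:{13,1}  Σμ=(-1)+1=0
d|14:{1,2,7,14}  Σμ=1+(-1)+(-1)+1=0
q^15  k|15↦μ(k): 15:1 5:-1 3:-1 1:1  a_15=0
q^16  k|16↦μ(k): 1:1 2:-1 4:0 8:0 16:0  a_16=0
n=17: 17·1 1·17  μ→[(-1)+1]=0
q^18  k|18↦μ(k): 1:1 2:-1 3:-1 6:1 9:0 18:0  a_18=0
n=19: 1·19 19·1  μ→[1+(-1)]=0
q^20  k|20↦μ(k): 1:1 2:-1 4:0 5:-1 10:1 20:0  a_20=0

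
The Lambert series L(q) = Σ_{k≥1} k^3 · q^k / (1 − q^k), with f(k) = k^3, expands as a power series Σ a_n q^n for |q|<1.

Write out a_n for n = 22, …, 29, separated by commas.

11988, 12168, 16380, 15751, 19782, 20440, 25112, 24390

n=22: 1·22 2·11 11·2 22·1  f→[1+8+1331+10648]=11988
n=23: 1·23 23·1  f→[1+12167]=12168
q^24  k|24↦f(k): 24:13824 12:1728 8:512 6:216 4:64 3:27 2:8 1:1  a_24=16380
n=25: 25·1 5·5 1·25  f→[15625+125+1]=15751
d|26:{1,2,13,26}  Σf=1+8+2197+17576=19782
q^27  k|27↦f(k): 27:19683 9:729 3:27 1:1  a_27=20440
[q^28] f(1)=1,f(2)=8,f(4)=64,f(7)=343,f(14)=2744,f(28)=21952 ⇒ 25112
d|29:{29,1}  Σf=24389+1=24390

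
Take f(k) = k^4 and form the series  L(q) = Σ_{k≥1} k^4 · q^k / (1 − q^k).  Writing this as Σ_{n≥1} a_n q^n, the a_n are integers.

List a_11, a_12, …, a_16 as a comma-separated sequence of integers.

14642, 22386, 28562, 40834, 51332, 69905

n=11: 1·11 11·1  f→[1+14641]=14642
q^12  k|12↦f(k): 12:20736 6:1296 4:256 3:81 2:16 1:1  a_12=22386
d|13:{1,13}  Σf=1+28561=28562
q^14  k|14↦f(k): 14:38416 7:2401 2:16 1:1  a_14=40834
n=15: 1·15 3·5 5·3 15·1  f→[1+81+625+50625]=51332
n=16: 16·1 8·2 4·4 2·8 1·16  f→[65536+4096+256+16+1]=69905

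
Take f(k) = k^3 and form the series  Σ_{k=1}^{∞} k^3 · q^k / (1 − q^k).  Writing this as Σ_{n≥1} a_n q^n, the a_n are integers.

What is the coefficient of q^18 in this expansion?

n=18: 1·18 2·9 3·6 6·3 9·2 18·1  f→[1+8+27+216+729+5832]=6813

a_18 = 6813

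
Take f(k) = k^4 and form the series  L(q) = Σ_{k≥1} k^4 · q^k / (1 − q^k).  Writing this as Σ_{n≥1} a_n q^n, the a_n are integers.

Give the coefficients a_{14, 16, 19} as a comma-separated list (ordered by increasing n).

n=14: 1·14 2·7 7·2 14·1  f→[1+16+2401+38416]=40834
d|16:{16,8,4,2,1}  Σf=65536+4096+256+16+1=69905
q^19  k|19↦f(k): 19:130321 1:1  a_19=130322

40834, 69905, 130322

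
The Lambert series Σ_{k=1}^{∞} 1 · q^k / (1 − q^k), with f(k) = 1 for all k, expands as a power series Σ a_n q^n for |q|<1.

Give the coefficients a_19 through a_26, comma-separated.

2, 6, 4, 4, 2, 8, 3, 4

[q^19] f(1)=1,f(19)=1 ⇒ 2
n=20: 20·1 10·2 5·4 4·5 2·10 1·20  f→[1+1+1+1+1+1]=6
n=21: 1·21 3·7 7·3 21·1  f→[1+1+1+1]=4
n=22: 22·1 11·2 2·11 1·22  f→[1+1+1+1]=4
n=23: 23·1 1·23  f→[1+1]=2
d|24:{1,2,3,4,6,8,12,24}  Σf=1+1+1+1+1+1+1+1=8
[q^25] f(25)=1,f(5)=1,f(1)=1 ⇒ 3
q^26  k|26↦f(k): 26:1 13:1 2:1 1:1  a_26=4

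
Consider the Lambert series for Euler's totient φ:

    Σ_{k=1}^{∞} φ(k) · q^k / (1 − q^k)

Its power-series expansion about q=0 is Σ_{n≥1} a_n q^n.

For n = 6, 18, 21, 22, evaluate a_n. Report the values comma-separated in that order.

[q^6] φ(1)=1,φ(2)=1,φ(3)=2,φ(6)=2 ⇒ 6
d|18:{18,9,6,3,2,1}  Σφ=6+6+2+2+1+1=18
q^21  k|21↦φ(k): 21:12 7:6 3:2 1:1  a_21=21
d|22:{1,2,11,22}  Σφ=1+1+10+10=22

6, 18, 21, 22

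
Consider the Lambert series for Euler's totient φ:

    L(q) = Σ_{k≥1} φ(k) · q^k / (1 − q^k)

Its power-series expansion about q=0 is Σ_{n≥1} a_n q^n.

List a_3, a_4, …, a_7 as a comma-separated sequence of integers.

q^3  k|3↦φ(k): 3:2 1:1  a_3=3
n=4: 4·1 2·2 1·4  φ→[2+1+1]=4
[q^5] φ(5)=4,φ(1)=1 ⇒ 5
d|6:{1,2,3,6}  Σφ=1+1+2+2=6
q^7  k|7↦φ(k): 7:6 1:1  a_7=7

3, 4, 5, 6, 7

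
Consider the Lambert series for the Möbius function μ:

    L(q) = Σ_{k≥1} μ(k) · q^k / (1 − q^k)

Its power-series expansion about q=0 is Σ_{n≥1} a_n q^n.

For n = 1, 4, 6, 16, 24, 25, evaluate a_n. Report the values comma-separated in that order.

[q^1] μ(1)=1 ⇒ 1
d|4:{4,2,1}  Σμ=0+(-1)+1=0
q^6  k|6↦μ(k): 1:1 2:-1 3:-1 6:1  a_6=0
n=16: 16·1 8·2 4·4 2·8 1·16  μ→[0+0+0+(-1)+1]=0
q^24  k|24↦μ(k): 1:1 2:-1 3:-1 4:0 6:1 8:0 12:0 24:0  a_24=0
n=25: 25·1 5·5 1·25  μ→[0+(-1)+1]=0

1, 0, 0, 0, 0, 0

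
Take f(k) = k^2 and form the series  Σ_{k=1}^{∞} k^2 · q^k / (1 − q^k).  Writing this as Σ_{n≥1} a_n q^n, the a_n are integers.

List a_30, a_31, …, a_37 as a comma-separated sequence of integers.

1300, 962, 1365, 1220, 1450, 1300, 1911, 1370

d|30:{30,15,10,6,5,3,2,1}  Σf=900+225+100+36+25+9+4+1=1300
[q^31] f(1)=1,f(31)=961 ⇒ 962
[q^32] f(1)=1,f(2)=4,f(4)=16,f(8)=64,f(16)=256,f(32)=1024 ⇒ 1365
q^33  k|33↦f(k): 33:1089 11:121 3:9 1:1  a_33=1220
n=34: 34·1 17·2 2·17 1·34  f→[1156+289+4+1]=1450
[q^35] f(35)=1225,f(7)=49,f(5)=25,f(1)=1 ⇒ 1300
[q^36] f(36)=1296,f(18)=324,f(12)=144,f(9)=81,f(6)=36,f(4)=16,f(3)=9,f(2)=4,f(1)=1 ⇒ 1911
n=37: 1·37 37·1  f→[1+1369]=1370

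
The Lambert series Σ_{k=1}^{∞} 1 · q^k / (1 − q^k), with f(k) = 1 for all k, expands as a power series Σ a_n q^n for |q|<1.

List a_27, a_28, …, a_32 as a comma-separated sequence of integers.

d|27:{27,9,3,1}  Σf=1+1+1+1=4
n=28: 28·1 14·2 7·4 4·7 2·14 1·28  f→[1+1+1+1+1+1]=6
q^29  k|29↦f(k): 1:1 29:1  a_29=2
n=30: 30·1 15·2 10·3 6·5 5·6 3·10 2·15 1·30  f→[1+1+1+1+1+1+1+1]=8
[q^31] f(31)=1,f(1)=1 ⇒ 2
d|32:{1,2,4,8,16,32}  Σf=1+1+1+1+1+1=6

4, 6, 2, 8, 2, 6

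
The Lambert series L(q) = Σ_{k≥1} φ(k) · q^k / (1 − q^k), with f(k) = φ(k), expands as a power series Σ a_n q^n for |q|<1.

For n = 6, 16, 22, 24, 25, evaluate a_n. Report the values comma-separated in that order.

n=6: 1·6 2·3 3·2 6·1  φ→[1+1+2+2]=6
[q^16] φ(1)=1,φ(2)=1,φ(4)=2,φ(8)=4,φ(16)=8 ⇒ 16
[q^22] φ(22)=10,φ(11)=10,φ(2)=1,φ(1)=1 ⇒ 22
n=24: 1·24 2·12 3·8 4·6 6·4 8·3 12·2 24·1  φ→[1+1+2+2+2+4+4+8]=24
n=25: 25·1 5·5 1·25  φ→[20+4+1]=25

6, 16, 22, 24, 25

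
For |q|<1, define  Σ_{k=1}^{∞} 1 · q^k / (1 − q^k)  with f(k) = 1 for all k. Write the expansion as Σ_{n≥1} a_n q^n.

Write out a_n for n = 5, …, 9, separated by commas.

n=5: 5·1 1·5  f→[1+1]=2
q^6  k|6↦f(k): 6:1 3:1 2:1 1:1  a_6=4
d|7:{1,7}  Σf=1+1=2
q^8  k|8↦f(k): 1:1 2:1 4:1 8:1  a_8=4
d|9:{9,3,1}  Σf=1+1+1=3

2, 4, 2, 4, 3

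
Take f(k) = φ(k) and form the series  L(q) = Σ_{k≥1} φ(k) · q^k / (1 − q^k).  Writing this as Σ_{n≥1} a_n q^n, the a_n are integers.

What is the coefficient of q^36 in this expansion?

d|36:{1,2,3,4,6,9,12,18,36}  Σφ=1+1+2+2+2+6+4+6+12=36

a_36 = 36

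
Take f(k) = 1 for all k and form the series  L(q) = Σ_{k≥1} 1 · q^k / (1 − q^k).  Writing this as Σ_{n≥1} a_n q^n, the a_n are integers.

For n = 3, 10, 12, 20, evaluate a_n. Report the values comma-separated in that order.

2, 4, 6, 6

[q^3] f(1)=1,f(3)=1 ⇒ 2
n=10: 1·10 2·5 5·2 10·1  f→[1+1+1+1]=4
n=12: 12·1 6·2 4·3 3·4 2·6 1·12  f→[1+1+1+1+1+1]=6
n=20: 20·1 10·2 5·4 4·5 2·10 1·20  f→[1+1+1+1+1+1]=6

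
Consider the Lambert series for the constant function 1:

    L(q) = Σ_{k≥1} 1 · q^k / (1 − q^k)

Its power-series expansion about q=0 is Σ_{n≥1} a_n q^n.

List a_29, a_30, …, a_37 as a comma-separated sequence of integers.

[q^29] f(29)=1,f(1)=1 ⇒ 2
n=30: 30·1 15·2 10·3 6·5 5·6 3·10 2·15 1·30  f→[1+1+1+1+1+1+1+1]=8
d|31:{1,31}  Σf=1+1=2
[q^32] f(32)=1,f(16)=1,f(8)=1,f(4)=1,f(2)=1,f(1)=1 ⇒ 6
n=33: 33·1 11·3 3·11 1·33  f→[1+1+1+1]=4
n=34: 1·34 2·17 17·2 34·1  f→[1+1+1+1]=4
d|35:{1,5,7,35}  Σf=1+1+1+1=4
[q^36] f(36)=1,f(18)=1,f(12)=1,f(9)=1,f(6)=1,f(4)=1,f(3)=1,f(2)=1,f(1)=1 ⇒ 9
[q^37] f(1)=1,f(37)=1 ⇒ 2

2, 8, 2, 6, 4, 4, 4, 9, 2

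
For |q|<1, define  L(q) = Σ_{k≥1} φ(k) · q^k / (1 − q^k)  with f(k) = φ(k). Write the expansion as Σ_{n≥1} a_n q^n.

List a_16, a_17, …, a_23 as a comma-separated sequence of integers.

[q^16] φ(16)=8,φ(8)=4,φ(4)=2,φ(2)=1,φ(1)=1 ⇒ 16
n=17: 17·1 1·17  φ→[16+1]=17
d|18:{1,2,3,6,9,18}  Σφ=1+1+2+2+6+6=18
d|19:{1,19}  Σφ=1+18=19
q^20  k|20↦φ(k): 20:8 10:4 5:4 4:2 2:1 1:1  a_20=20
d|21:{21,7,3,1}  Σφ=12+6+2+1=21
n=22: 1·22 2·11 11·2 22·1  φ→[1+1+10+10]=22
q^23  k|23↦φ(k): 1:1 23:22  a_23=23

16, 17, 18, 19, 20, 21, 22, 23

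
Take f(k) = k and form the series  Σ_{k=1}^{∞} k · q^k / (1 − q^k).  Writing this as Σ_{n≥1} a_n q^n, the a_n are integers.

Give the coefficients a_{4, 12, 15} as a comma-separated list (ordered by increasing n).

d|4:{4,2,1}  Σf=4+2+1=7
d|12:{1,2,3,4,6,12}  Σf=1+2+3+4+6+12=28
n=15: 15·1 5·3 3·5 1·15  f→[15+5+3+1]=24

7, 28, 24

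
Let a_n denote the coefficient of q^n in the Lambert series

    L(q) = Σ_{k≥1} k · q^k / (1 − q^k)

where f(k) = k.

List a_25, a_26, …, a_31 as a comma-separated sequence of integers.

31, 42, 40, 56, 30, 72, 32

d|25:{1,5,25}  Σf=1+5+25=31
q^26  k|26↦f(k): 1:1 2:2 13:13 26:26  a_26=42
n=27: 1·27 3·9 9·3 27·1  f→[1+3+9+27]=40
d|28:{28,14,7,4,2,1}  Σf=28+14+7+4+2+1=56
n=29: 29·1 1·29  f→[29+1]=30
n=30: 1·30 2·15 3·10 5·6 6·5 10·3 15·2 30·1  f→[1+2+3+5+6+10+15+30]=72
q^31  k|31↦f(k): 1:1 31:31  a_31=32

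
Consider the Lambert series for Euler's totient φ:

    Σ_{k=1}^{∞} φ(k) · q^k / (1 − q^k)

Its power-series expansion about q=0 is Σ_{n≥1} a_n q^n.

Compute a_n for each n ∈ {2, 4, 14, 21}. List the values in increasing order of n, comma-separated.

[q^2] φ(2)=1,φ(1)=1 ⇒ 2
n=4: 4·1 2·2 1·4  φ→[2+1+1]=4
n=14: 1·14 2·7 7·2 14·1  φ→[1+1+6+6]=14
q^21  k|21↦φ(k): 1:1 3:2 7:6 21:12  a_21=21

2, 4, 14, 21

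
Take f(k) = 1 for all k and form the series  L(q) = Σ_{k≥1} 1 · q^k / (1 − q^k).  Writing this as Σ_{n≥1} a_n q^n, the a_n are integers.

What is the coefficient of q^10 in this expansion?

a_10 = 4

q^10  k|10↦f(k): 10:1 5:1 2:1 1:1  a_10=4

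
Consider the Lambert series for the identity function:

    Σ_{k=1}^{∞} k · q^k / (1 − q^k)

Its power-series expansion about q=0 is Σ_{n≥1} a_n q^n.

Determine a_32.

a_32 = 63

[q^32] f(1)=1,f(2)=2,f(4)=4,f(8)=8,f(16)=16,f(32)=32 ⇒ 63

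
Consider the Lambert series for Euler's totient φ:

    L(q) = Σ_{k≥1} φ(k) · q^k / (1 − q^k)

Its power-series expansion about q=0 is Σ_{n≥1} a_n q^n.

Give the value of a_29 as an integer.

[q^29] φ(1)=1,φ(29)=28 ⇒ 29

a_29 = 29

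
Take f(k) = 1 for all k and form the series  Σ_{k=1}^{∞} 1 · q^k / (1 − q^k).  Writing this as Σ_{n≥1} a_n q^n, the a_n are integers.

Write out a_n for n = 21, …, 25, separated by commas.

d|21:{1,3,7,21}  Σf=1+1+1+1=4
q^22  k|22↦f(k): 1:1 2:1 11:1 22:1  a_22=4
d|23:{1,23}  Σf=1+1=2
n=24: 1·24 2·12 3·8 4·6 6·4 8·3 12·2 24·1  f→[1+1+1+1+1+1+1+1]=8
q^25  k|25↦f(k): 1:1 5:1 25:1  a_25=3

4, 4, 2, 8, 3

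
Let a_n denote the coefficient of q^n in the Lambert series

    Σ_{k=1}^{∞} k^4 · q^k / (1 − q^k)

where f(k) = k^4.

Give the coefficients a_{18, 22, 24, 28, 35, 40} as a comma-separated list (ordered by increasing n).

112931, 248914, 358258, 655746, 1503652, 2734994

n=18: 18·1 9·2 6·3 3·6 2·9 1·18  f→[104976+6561+1296+81+16+1]=112931
[q^22] f(1)=1,f(2)=16,f(11)=14641,f(22)=234256 ⇒ 248914
[q^24] f(1)=1,f(2)=16,f(3)=81,f(4)=256,f(6)=1296,f(8)=4096,f(12)=20736,f(24)=331776 ⇒ 358258
n=28: 1·28 2·14 4·7 7·4 14·2 28·1  f→[1+16+256+2401+38416+614656]=655746
n=35: 1·35 5·7 7·5 35·1  f→[1+625+2401+1500625]=1503652
[q^40] f(1)=1,f(2)=16,f(4)=256,f(5)=625,f(8)=4096,f(10)=10000,f(20)=160000,f(40)=2560000 ⇒ 2734994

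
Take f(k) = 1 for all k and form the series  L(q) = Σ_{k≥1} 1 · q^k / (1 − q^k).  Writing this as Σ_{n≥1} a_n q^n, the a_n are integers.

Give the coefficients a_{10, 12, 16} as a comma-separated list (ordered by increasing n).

n=10: 10·1 5·2 2·5 1·10  f→[1+1+1+1]=4
d|12:{12,6,4,3,2,1}  Σf=1+1+1+1+1+1=6
d|16:{1,2,4,8,16}  Σf=1+1+1+1+1=5

4, 6, 5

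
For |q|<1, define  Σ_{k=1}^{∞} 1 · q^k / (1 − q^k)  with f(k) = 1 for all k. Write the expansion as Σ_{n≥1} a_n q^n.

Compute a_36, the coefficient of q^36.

q^36  k|36↦f(k): 1:1 2:1 3:1 4:1 6:1 9:1 12:1 18:1 36:1  a_36=9

a_36 = 9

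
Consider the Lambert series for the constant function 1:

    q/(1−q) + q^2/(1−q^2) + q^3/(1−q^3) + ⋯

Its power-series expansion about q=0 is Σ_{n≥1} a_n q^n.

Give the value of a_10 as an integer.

[q^10] f(10)=1,f(5)=1,f(2)=1,f(1)=1 ⇒ 4

a_10 = 4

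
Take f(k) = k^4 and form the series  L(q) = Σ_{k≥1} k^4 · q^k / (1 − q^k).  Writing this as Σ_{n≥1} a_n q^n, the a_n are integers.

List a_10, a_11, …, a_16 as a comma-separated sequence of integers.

10642, 14642, 22386, 28562, 40834, 51332, 69905

[q^10] f(10)=10000,f(5)=625,f(2)=16,f(1)=1 ⇒ 10642
[q^11] f(1)=1,f(11)=14641 ⇒ 14642
d|12:{1,2,3,4,6,12}  Σf=1+16+81+256+1296+20736=22386
n=13: 1·13 13·1  f→[1+28561]=28562
n=14: 1·14 2·7 7·2 14·1  f→[1+16+2401+38416]=40834
d|15:{1,3,5,15}  Σf=1+81+625+50625=51332
d|16:{1,2,4,8,16}  Σf=1+16+256+4096+65536=69905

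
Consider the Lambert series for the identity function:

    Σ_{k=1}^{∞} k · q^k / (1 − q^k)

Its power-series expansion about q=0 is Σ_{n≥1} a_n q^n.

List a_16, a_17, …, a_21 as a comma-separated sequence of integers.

q^16  k|16↦f(k): 16:16 8:8 4:4 2:2 1:1  a_16=31
n=17: 1·17 17·1  f→[1+17]=18
d|18:{1,2,3,6,9,18}  Σf=1+2+3+6+9+18=39
d|19:{1,19}  Σf=1+19=20
q^20  k|20↦f(k): 1:1 2:2 4:4 5:5 10:10 20:20  a_20=42
q^21  k|21↦f(k): 21:21 7:7 3:3 1:1  a_21=32

31, 18, 39, 20, 42, 32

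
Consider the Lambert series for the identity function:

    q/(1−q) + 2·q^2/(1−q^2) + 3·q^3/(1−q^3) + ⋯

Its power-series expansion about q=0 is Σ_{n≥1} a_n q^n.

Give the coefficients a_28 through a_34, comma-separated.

d|28:{1,2,4,7,14,28}  Σf=1+2+4+7+14+28=56
q^29  k|29↦f(k): 1:1 29:29  a_29=30
n=30: 30·1 15·2 10·3 6·5 5·6 3·10 2·15 1·30  f→[30+15+10+6+5+3+2+1]=72
q^31  k|31↦f(k): 1:1 31:31  a_31=32
n=32: 32·1 16·2 8·4 4·8 2·16 1·32  f→[32+16+8+4+2+1]=63
q^33  k|33↦f(k): 33:33 11:11 3:3 1:1  a_33=48
d|34:{34,17,2,1}  Σf=34+17+2+1=54

56, 30, 72, 32, 63, 48, 54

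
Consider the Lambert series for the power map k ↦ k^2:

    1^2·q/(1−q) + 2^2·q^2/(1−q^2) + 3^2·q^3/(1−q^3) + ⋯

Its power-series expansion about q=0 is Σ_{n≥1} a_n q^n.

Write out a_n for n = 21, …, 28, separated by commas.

500, 610, 530, 850, 651, 850, 820, 1050

d|21:{21,7,3,1}  Σf=441+49+9+1=500
[q^22] f(1)=1,f(2)=4,f(11)=121,f(22)=484 ⇒ 610
[q^23] f(1)=1,f(23)=529 ⇒ 530
[q^24] f(24)=576,f(12)=144,f(8)=64,f(6)=36,f(4)=16,f(3)=9,f(2)=4,f(1)=1 ⇒ 850
q^25  k|25↦f(k): 1:1 5:25 25:625  a_25=651
n=26: 26·1 13·2 2·13 1·26  f→[676+169+4+1]=850
q^27  k|27↦f(k): 1:1 3:9 9:81 27:729  a_27=820
[q^28] f(28)=784,f(14)=196,f(7)=49,f(4)=16,f(2)=4,f(1)=1 ⇒ 1050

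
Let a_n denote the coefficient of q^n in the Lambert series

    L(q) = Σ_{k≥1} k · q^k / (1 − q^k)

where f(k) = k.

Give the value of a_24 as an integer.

[q^24] f(1)=1,f(2)=2,f(3)=3,f(4)=4,f(6)=6,f(8)=8,f(12)=12,f(24)=24 ⇒ 60

a_24 = 60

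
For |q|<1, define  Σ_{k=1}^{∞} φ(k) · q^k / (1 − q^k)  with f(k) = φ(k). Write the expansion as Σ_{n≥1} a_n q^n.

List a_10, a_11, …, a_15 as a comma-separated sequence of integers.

d|10:{1,2,5,10}  Σφ=1+1+4+4=10
d|11:{11,1}  Σφ=10+1=11
[q^12] φ(12)=4,φ(6)=2,φ(4)=2,φ(3)=2,φ(2)=1,φ(1)=1 ⇒ 12
q^13  k|13↦φ(k): 13:12 1:1  a_13=13
d|14:{1,2,7,14}  Σφ=1+1+6+6=14
d|15:{15,5,3,1}  Σφ=8+4+2+1=15

10, 11, 12, 13, 14, 15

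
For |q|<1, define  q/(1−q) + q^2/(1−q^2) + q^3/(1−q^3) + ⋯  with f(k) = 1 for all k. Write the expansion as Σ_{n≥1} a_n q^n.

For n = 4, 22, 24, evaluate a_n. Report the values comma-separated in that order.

d|4:{1,2,4}  Σf=1+1+1=3
[q^22] f(22)=1,f(11)=1,f(2)=1,f(1)=1 ⇒ 4
[q^24] f(1)=1,f(2)=1,f(3)=1,f(4)=1,f(6)=1,f(8)=1,f(12)=1,f(24)=1 ⇒ 8

3, 4, 8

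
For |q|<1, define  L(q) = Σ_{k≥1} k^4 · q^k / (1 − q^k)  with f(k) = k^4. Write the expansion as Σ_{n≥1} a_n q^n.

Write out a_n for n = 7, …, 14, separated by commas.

q^7  k|7↦f(k): 7:2401 1:1  a_7=2402
n=8: 8·1 4·2 2·4 1·8  f→[4096+256+16+1]=4369
d|9:{1,3,9}  Σf=1+81+6561=6643
[q^10] f(1)=1,f(2)=16,f(5)=625,f(10)=10000 ⇒ 10642
[q^11] f(1)=1,f(11)=14641 ⇒ 14642
q^12  k|12↦f(k): 1:1 2:16 3:81 4:256 6:1296 12:20736  a_12=22386
d|13:{1,13}  Σf=1+28561=28562
q^14  k|14↦f(k): 1:1 2:16 7:2401 14:38416  a_14=40834

2402, 4369, 6643, 10642, 14642, 22386, 28562, 40834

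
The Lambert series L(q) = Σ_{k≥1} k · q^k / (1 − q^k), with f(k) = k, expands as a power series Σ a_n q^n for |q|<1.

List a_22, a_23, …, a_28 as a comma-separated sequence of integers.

d|22:{22,11,2,1}  Σf=22+11+2+1=36
d|23:{23,1}  Σf=23+1=24
q^24  k|24↦f(k): 1:1 2:2 3:3 4:4 6:6 8:8 12:12 24:24  a_24=60
[q^25] f(1)=1,f(5)=5,f(25)=25 ⇒ 31
q^26  k|26↦f(k): 26:26 13:13 2:2 1:1  a_26=42
[q^27] f(1)=1,f(3)=3,f(9)=9,f(27)=27 ⇒ 40
d|28:{28,14,7,4,2,1}  Σf=28+14+7+4+2+1=56

36, 24, 60, 31, 42, 40, 56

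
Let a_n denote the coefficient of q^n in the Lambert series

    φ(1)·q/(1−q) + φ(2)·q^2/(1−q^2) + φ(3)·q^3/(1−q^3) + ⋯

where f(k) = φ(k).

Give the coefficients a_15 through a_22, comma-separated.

q^15  k|15↦φ(k): 15:8 5:4 3:2 1:1  a_15=15
n=16: 16·1 8·2 4·4 2·8 1·16  φ→[8+4+2+1+1]=16
d|17:{1,17}  Σφ=1+16=17
n=18: 18·1 9·2 6·3 3·6 2·9 1·18  φ→[6+6+2+2+1+1]=18
q^19  k|19↦φ(k): 19:18 1:1  a_19=19
q^20  k|20↦φ(k): 20:8 10:4 5:4 4:2 2:1 1:1  a_20=20
[q^21] φ(21)=12,φ(7)=6,φ(3)=2,φ(1)=1 ⇒ 21
d|22:{1,2,11,22}  Σφ=1+1+10+10=22

15, 16, 17, 18, 19, 20, 21, 22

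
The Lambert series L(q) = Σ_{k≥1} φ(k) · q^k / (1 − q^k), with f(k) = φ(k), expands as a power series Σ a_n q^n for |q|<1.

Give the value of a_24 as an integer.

n=24: 24·1 12·2 8·3 6·4 4·6 3·8 2·12 1·24  φ→[8+4+4+2+2+2+1+1]=24

a_24 = 24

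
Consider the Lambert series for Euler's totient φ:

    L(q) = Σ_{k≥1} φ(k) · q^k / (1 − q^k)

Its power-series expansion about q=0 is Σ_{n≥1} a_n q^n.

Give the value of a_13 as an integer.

d|13:{1,13}  Σφ=1+12=13

a_13 = 13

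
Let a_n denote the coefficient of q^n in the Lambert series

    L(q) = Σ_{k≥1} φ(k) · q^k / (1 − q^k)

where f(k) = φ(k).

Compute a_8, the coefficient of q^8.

[q^8] φ(1)=1,φ(2)=1,φ(4)=2,φ(8)=4 ⇒ 8

a_8 = 8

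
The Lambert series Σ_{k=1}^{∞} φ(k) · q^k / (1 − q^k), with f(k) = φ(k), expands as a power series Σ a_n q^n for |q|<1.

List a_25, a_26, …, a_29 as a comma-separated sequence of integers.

d|25:{1,5,25}  Σφ=1+4+20=25
[q^26] φ(1)=1,φ(2)=1,φ(13)=12,φ(26)=12 ⇒ 26
d|27:{1,3,9,27}  Σφ=1+2+6+18=27
q^28  k|28↦φ(k): 1:1 2:1 4:2 7:6 14:6 28:12  a_28=28
n=29: 1·29 29·1  φ→[1+28]=29

25, 26, 27, 28, 29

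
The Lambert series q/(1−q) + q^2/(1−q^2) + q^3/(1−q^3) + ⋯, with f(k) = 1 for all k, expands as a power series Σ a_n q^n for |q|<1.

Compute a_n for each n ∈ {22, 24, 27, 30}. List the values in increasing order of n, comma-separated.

4, 8, 4, 8

q^22  k|22↦f(k): 1:1 2:1 11:1 22:1  a_22=4
n=24: 1·24 2·12 3·8 4·6 6·4 8·3 12·2 24·1  f→[1+1+1+1+1+1+1+1]=8
[q^27] f(27)=1,f(9)=1,f(3)=1,f(1)=1 ⇒ 4
n=30: 30·1 15·2 10·3 6·5 5·6 3·10 2·15 1·30  f→[1+1+1+1+1+1+1+1]=8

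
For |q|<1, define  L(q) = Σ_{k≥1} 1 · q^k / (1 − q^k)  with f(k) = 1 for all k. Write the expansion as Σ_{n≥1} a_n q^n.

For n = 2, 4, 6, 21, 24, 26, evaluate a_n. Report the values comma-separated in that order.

2, 3, 4, 4, 8, 4

d|2:{1,2}  Σf=1+1=2
d|4:{4,2,1}  Σf=1+1+1=3
n=6: 6·1 3·2 2·3 1·6  f→[1+1+1+1]=4
d|21:{21,7,3,1}  Σf=1+1+1+1=4
q^24  k|24↦f(k): 24:1 12:1 8:1 6:1 4:1 3:1 2:1 1:1  a_24=8
d|26:{1,2,13,26}  Σf=1+1+1+1=4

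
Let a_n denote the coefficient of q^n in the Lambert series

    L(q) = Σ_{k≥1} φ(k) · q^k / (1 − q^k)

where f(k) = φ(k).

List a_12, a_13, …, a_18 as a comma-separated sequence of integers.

n=12: 12·1 6·2 4·3 3·4 2·6 1·12  φ→[4+2+2+2+1+1]=12
d|13:{13,1}  Σφ=12+1=13
q^14  k|14↦φ(k): 14:6 7:6 2:1 1:1  a_14=14
n=15: 1·15 3·5 5·3 15·1  φ→[1+2+4+8]=15
q^16  k|16↦φ(k): 16:8 8:4 4:2 2:1 1:1  a_16=16
q^17  k|17↦φ(k): 17:16 1:1  a_17=17
d|18:{1,2,3,6,9,18}  Σφ=1+1+2+2+6+6=18

12, 13, 14, 15, 16, 17, 18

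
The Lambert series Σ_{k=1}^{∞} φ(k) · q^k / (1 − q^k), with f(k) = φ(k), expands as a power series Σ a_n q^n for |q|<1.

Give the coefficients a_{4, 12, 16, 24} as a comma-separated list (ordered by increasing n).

d|4:{4,2,1}  Σφ=2+1+1=4
n=12: 1·12 2·6 3·4 4·3 6·2 12·1  φ→[1+1+2+2+2+4]=12
d|16:{16,8,4,2,1}  Σφ=8+4+2+1+1=16
[q^24] φ(1)=1,φ(2)=1,φ(3)=2,φ(4)=2,φ(6)=2,φ(8)=4,φ(12)=4,φ(24)=8 ⇒ 24

4, 12, 16, 24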